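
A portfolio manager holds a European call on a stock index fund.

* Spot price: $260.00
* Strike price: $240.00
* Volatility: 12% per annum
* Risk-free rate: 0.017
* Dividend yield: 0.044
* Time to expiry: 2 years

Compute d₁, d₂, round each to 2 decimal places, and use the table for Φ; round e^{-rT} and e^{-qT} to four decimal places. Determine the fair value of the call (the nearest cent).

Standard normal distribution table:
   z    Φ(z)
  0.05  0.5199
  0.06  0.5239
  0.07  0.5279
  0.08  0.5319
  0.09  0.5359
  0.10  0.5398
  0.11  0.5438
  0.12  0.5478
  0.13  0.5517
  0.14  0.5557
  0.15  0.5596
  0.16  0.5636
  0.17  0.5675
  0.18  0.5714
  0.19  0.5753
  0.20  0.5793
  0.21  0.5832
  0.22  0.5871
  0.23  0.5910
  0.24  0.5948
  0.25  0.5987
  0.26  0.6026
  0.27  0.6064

$19.16

T = 2;  σ√T = 0.1697
d₁ = [ln(260/240) + (0.017 − 0.044 + 0.12²/2)·2] / 0.1697 = [0.0800 − 0.0396] / 0.1697 = 0.2383 ≈ 0.24
d₂ = d₁ − σ√T = 0.2383 − 0.1697 = 0.0686 ≈ 0.07
e^(−qT) = e^(−0.044·2) = 0.9158;  e^(−rT) = e^(−0.017·2) = 0.9666
C = 260·0.9158·N(0.24) − 240·0.9666·N(0.07) = 260·0.9158·0.5948 − 240·0.9666·0.5279 = 141.6266 − 122.4644 = 19.1623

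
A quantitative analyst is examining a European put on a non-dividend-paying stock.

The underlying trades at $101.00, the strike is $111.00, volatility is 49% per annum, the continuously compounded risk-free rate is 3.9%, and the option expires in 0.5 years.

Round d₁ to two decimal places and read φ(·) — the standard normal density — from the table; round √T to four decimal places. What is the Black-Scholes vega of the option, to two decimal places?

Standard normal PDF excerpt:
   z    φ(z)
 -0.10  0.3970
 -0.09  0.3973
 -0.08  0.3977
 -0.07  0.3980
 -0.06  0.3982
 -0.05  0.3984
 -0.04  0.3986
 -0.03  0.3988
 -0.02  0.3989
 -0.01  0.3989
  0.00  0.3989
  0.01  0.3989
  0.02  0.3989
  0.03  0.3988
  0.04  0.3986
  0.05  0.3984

28.47

σ√T = 0.49·√0.5 = 0.3465
d₁ = [ln(101/111) + (0.039 + ½·0.49²)·0.5] / (σ√T) = (-0.0944 + 0.0795) / 0.3465 = -0.0430 ⇒ -0.04
√T = √0.5 = 0.7071
φ(d₁) = φ(-0.04) = 0.3986
vega = S·φ(d₁)·√T = 101·0.3986·0.7071 = 28.4669
(Vega is the same for a European call and put with the same parameters.)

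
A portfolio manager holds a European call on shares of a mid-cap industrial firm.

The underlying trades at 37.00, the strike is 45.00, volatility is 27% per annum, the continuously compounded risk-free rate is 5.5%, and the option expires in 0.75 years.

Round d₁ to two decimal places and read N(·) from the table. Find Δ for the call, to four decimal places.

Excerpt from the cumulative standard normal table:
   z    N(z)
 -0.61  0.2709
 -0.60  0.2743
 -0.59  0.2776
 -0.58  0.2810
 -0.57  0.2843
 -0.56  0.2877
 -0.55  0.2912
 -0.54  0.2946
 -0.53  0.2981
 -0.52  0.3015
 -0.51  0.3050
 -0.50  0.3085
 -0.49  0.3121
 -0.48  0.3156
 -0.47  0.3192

0.2946

σ√T = 0.27 × 0.8660 = 0.2338
d₁ = [ln(37/45) + (0.055 + 0.27²/2)·0.75] / 0.2338 = [-0.1957 + 0.0686] / 0.2338 = -0.5438 ≈ -0.54
N(d₁) = N(-0.54) = 0.2946
Δ_call = N(d₁) = 0.2946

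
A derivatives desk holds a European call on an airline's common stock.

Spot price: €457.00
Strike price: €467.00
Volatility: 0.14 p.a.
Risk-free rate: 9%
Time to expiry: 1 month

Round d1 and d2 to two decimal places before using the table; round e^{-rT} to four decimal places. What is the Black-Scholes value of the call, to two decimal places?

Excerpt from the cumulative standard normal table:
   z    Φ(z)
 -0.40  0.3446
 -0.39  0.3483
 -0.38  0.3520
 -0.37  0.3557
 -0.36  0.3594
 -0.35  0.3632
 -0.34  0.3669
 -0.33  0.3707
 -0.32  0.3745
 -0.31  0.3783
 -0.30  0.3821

σ√T = 0.14·√0.08333 = 0.0404
d₁ = [ln(457/467) + (0.09 + ½·0.14²)·0.08333] / (σ√T) = (-0.0216 + 0.0083) / 0.0404 = -0.3298 → -0.33
d₂ = -0.3298 − 0.0404 = -0.3702 → -0.37
e^(−rT) = e^(−0.09·0.08333) = 0.9925
N(d₁) = N(-0.33) = 0.3707;  N(d₂) = N(-0.37) = 0.3557
C = 457·0.3707 − 467·0.9925·0.3557 = 169.4099 − 164.8661 = 4.5438

€4.54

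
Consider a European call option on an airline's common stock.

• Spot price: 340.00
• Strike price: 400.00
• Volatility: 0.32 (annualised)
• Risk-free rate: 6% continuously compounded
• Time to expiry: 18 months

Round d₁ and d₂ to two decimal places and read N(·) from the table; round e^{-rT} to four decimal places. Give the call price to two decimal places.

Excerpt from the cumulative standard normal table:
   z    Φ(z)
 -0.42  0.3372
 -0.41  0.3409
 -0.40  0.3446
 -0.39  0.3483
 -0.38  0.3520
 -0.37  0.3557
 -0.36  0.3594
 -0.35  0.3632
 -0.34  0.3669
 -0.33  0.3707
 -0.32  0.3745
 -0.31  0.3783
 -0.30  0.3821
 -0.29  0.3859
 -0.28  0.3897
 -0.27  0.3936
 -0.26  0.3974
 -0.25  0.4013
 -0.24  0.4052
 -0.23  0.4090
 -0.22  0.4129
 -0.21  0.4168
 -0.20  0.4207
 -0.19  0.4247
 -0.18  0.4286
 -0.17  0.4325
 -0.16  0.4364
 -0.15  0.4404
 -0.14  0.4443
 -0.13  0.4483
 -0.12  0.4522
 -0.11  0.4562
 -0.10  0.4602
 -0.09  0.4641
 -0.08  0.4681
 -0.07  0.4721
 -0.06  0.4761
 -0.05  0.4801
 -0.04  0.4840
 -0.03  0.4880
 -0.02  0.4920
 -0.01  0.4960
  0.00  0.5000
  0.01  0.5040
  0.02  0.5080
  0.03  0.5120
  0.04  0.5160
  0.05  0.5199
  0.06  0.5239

42.68

σ√T = 0.32·√1.5 = 0.3919
d₁ = [ln(340/400) + (0.06 + 0.32²/2)·1.5] / 0.3919 = [-0.1625 + 0.1668] / 0.3919 = 0.0109 ⇒ 0.01
d₂ = d₁ − σ√T = 0.0109 − 0.3919 = -0.3810 ⇒ -0.38
exp(−rT) = exp(−0.06·1.5) = 0.9139
N(d₁) = N(0.01) = 0.5040;  N(d₂) = N(-0.38) = 0.3520
C = 340·0.5040 − 400·0.9139·0.3520 = 171.3600 − 128.6771 = 42.6829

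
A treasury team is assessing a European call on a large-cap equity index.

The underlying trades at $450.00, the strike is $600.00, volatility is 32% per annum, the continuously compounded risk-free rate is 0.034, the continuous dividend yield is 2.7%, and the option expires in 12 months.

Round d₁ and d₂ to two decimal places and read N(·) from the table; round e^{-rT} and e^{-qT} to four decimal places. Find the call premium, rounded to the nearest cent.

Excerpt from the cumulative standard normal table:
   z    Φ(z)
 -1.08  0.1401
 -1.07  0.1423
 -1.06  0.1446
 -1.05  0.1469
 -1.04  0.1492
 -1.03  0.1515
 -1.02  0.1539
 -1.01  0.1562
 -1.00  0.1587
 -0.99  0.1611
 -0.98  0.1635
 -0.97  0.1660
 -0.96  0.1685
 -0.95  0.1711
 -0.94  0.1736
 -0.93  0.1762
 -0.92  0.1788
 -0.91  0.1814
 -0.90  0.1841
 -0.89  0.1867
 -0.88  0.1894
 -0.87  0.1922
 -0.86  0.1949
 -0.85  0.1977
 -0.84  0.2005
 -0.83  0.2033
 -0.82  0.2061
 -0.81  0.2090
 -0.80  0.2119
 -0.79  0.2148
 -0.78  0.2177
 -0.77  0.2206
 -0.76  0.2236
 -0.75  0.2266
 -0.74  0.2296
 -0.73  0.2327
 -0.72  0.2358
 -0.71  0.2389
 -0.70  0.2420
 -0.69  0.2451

$16.76

σ√T = 0.32·√1 = 0.3200
ln(S/K) + (r − q + σ²/2)T = ln(450/600) + (0.034 − 0.027 + 0.32²/2)·1 = -0.2877 + 0.0582 = -0.2295
d₁ = -0.2295 / 0.3200 = -0.7171 ≈ -0.72
d₂ = d₁ − σ√T = -0.7171 − 0.3200 = -1.0371 ≈ -1.04
e^(−qT) = e^(−0.027·1) = 0.9734;  e^(−rT) = e^(−0.034·1) = 0.9666
N(d₁) = N(-0.72) = 0.2358;  N(d₂) = N(-1.04) = 0.1492
C = 450·0.9734·0.2358 − 600·0.9666·0.1492 = 103.2875 − 86.5300 = 16.7574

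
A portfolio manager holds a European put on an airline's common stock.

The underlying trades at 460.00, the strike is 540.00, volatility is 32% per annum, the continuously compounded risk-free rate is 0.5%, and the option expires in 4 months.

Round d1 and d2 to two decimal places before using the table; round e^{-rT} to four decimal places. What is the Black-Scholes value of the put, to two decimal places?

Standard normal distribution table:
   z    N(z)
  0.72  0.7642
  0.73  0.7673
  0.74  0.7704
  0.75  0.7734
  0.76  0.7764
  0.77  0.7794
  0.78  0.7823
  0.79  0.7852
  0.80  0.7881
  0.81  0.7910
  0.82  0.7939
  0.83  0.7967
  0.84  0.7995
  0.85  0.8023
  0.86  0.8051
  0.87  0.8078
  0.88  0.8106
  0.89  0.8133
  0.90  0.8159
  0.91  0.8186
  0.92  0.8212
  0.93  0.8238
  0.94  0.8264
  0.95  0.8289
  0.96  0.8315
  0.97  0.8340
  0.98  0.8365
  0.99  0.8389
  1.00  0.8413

σ√T = 0.32·√0.3333 = 0.1848
d₁ = [ln(460/540) + (0.005 + 0.32²/2)·0.3333] / 0.1848 = [-0.1603 + 0.0187] / 0.1848 = -0.7665 which rounds to -0.77
d₂ = d₁ − σ√T = -0.7665 − 0.1848 = -0.9512 which rounds to -0.95
e^(−rT) = e^(−0.005·0.3333) = 0.9983
P = 540·0.9983·N(0.95) − 460·N(0.77) = 540·0.9983·0.8289 − 460·0.7794 = 446.8451 − 358.5240 = 88.3211

88.32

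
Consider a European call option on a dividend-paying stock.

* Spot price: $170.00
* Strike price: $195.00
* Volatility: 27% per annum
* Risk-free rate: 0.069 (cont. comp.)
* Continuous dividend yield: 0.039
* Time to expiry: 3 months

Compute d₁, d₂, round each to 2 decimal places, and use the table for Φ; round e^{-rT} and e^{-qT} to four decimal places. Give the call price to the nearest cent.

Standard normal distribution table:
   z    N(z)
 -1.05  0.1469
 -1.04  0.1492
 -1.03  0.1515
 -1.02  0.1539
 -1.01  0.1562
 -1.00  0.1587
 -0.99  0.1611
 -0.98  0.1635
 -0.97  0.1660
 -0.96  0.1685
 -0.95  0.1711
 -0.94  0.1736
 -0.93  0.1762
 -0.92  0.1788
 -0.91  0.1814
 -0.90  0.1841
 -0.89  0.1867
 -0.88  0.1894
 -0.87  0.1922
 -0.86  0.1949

$2.39

T = 0.25;  σ√T = 0.1350
ln(S/K) + (r − q + σ²/2)T = ln(170/195) + (0.069 − 0.039 + 0.27²/2)·0.25 = -0.1372 + 0.0166 = -0.1206
d₁ = -0.1206 / 0.1350 = -0.8932 ≈ -0.89
d₂ = d₁ − σ√T = -0.8932 − 0.1350 = -1.0282 ≈ -1.03
e^(−qT) = e^(−0.039·0.25) = 0.9903;  e^(−rT) = e^(−0.069·0.25) = 0.9829
N(d₁) = N(-0.89) = 0.1867;  N(d₂) = N(-1.03) = 0.1515
C = 170·0.9903·0.1867 − 195·0.9829·0.1515 = 31.4311 − 29.0373 = 2.3938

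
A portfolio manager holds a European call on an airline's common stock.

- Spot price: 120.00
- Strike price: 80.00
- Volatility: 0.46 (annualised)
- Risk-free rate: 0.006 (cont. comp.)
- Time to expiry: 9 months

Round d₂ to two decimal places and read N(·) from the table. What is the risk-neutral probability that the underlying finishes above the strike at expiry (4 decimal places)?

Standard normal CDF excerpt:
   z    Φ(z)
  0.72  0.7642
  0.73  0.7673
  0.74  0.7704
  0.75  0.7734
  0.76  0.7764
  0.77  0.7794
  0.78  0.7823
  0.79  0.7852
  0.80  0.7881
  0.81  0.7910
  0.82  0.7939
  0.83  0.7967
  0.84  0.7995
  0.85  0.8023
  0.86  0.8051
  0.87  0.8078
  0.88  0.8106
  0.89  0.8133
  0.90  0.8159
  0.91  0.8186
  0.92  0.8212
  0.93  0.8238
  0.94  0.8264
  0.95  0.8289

0.7967

σ√T = 0.46·√0.75 = 0.3984
d₁ = [ln(120/80) + (0.006 + 0.46²/2)·0.75] / 0.3984 = [0.4055 + 0.0839] / 0.3984 = 1.2283 → 1.23
d₂ = d₁ − σ√T = 1.2283 − 0.3984 = 0.8299 → 0.83
Risk-neutral Pr[S_T > K] = N(d₂) = N(0.83) = 0.7967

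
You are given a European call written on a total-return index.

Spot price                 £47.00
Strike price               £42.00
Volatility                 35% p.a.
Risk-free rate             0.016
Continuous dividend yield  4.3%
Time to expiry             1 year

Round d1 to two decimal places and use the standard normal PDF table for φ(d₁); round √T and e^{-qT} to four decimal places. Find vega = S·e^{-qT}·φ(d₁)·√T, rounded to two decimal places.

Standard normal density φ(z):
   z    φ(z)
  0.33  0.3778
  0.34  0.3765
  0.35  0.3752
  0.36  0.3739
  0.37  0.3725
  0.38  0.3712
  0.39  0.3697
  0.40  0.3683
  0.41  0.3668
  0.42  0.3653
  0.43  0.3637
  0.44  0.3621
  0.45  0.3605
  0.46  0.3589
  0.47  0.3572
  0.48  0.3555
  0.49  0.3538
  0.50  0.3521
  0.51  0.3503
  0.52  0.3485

16.45

σ√T = 0.35·√1 = 0.3500
d₁ = [ln(47/42) + (0.016 − 0.043 + 0.35²/2)·1] / 0.3500 = [0.1125 + 0.0342] / 0.3500 = 0.4192 which rounds to 0.42
√T = √1 = 1.0000
φ(d₁) = φ(0.42) = 0.3653
e^(−qT) = e^(−0.043·1) = 0.9579
vega = S·e^(−qT)·φ(d₁)·√T = 47·0.9579·0.3653·1.0000 = 16.4463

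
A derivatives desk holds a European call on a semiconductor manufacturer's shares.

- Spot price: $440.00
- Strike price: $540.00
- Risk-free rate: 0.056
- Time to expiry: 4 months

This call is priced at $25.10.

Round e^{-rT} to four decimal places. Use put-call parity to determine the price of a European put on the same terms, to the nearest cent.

$115.11

exp(−rT) = exp(−0.056·0.3333) = 0.9815
Put-call parity: C − P = S − K·e^(−rT) = 440 − 540·0.9815 = 440 − 530.0100 = -90.0100
P = C − (C − P) = 25.10 − (-90.0100) = 115.1100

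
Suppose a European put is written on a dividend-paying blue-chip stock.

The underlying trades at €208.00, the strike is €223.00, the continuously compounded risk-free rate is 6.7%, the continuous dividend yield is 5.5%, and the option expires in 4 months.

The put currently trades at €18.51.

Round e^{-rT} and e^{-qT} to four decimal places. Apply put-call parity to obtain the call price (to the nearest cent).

€4.65

exp(−qT) = exp(−0.055·0.3333) = 0.9818;  exp(−rT) = exp(−0.067·0.3333) = 0.9779
Put-call parity: C − P = S·e^(−qT) − K·e^(−rT) = 208·0.9818 − 223·0.9779 = 204.2144 − 218.0717 = -13.8573
C = P + (C − P) = 18.51 + (-13.8573) = 4.6527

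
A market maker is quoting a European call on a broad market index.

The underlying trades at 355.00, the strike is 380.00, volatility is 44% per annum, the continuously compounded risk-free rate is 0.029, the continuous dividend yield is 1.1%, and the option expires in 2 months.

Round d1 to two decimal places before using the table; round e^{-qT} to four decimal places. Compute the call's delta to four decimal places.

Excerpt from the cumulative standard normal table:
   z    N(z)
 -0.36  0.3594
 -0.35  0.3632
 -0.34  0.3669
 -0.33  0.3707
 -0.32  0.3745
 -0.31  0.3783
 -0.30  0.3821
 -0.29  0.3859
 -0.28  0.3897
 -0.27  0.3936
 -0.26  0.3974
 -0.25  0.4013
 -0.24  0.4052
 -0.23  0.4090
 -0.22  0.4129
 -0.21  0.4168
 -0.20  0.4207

T = 0.1667;  σ√T = 0.1796
d₁ = [ln(355/380) + (0.029 − 0.011 + 0.44²/2)·0.1667] / 0.1796 = [-0.0681 + 0.0191] / 0.1796 = -0.2723 ≈ -0.27
N(d₁) = N(-0.27) = 0.3936
Δ_call = exp(−qT)·N(d₁) = 0.9982·0.3936 = 0.3929

0.3929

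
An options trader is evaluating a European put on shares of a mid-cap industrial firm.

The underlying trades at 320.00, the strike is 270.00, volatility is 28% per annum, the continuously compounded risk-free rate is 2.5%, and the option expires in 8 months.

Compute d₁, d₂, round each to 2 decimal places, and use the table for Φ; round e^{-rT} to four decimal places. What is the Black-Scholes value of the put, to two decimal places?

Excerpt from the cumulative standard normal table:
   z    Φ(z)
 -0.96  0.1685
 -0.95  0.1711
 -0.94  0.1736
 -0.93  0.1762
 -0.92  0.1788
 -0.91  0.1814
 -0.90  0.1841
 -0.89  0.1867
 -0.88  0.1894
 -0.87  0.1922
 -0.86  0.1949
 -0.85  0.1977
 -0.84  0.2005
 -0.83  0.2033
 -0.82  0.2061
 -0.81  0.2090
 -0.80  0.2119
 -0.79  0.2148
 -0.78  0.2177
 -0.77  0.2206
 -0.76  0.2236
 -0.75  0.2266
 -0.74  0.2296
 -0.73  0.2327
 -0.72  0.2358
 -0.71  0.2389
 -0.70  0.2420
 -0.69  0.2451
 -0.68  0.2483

σ√T = 0.28 × 0.8165 = 0.2286
ln(S/K) + (r + σ²/2)T = ln(320/270) + (0.025 + 0.28²/2)·0.6667 = 0.1699 + 0.0428 = 0.2127
d₁ = 0.2127 / 0.2286 = 0.9304 ⇒ 0.93
d₂ = d₁ − σ√T = 0.9304 − 0.2286 = 0.7017 ⇒ 0.70
exp(−rT) = exp(−0.025·0.6667) = 0.9835
N(−d₂) = N(-0.70) = 0.2420;  N(−d₁) = N(-0.93) = 0.1762
P = 270·0.9835·0.2420 − 320·0.1762 = 64.2619 − 56.3840 = 7.8779

7.88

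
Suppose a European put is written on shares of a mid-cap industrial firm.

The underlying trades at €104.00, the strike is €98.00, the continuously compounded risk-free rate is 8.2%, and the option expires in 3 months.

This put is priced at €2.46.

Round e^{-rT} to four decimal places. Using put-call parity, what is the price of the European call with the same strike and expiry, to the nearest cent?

exp(−rT) = exp(−0.082·0.25) = 0.9797
Put-call parity: C − P = S − K·e^(−rT) = 104 − 98·0.9797 = 104 − 96.0106 = 7.9894
C = P + (C − P) = 2.46 + (7.9894) = 10.4494

€10.45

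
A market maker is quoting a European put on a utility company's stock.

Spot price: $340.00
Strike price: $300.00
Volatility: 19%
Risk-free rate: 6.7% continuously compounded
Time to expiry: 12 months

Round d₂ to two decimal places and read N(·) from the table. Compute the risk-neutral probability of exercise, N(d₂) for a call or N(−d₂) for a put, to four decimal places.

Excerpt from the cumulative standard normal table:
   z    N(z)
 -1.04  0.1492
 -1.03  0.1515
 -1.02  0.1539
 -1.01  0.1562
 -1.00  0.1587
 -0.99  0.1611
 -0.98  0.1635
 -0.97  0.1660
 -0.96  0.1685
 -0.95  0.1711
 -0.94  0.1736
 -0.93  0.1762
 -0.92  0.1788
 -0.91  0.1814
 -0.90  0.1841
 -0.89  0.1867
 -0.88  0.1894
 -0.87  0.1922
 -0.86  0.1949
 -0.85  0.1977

0.1788

σ√T = 0.19 × 1.0000 = 0.1900
d₁ = [ln(340/300) + (0.067 + 0.19²/2)·1] / 0.1900 = [0.1252 + 0.0851] / 0.1900 = 1.1064 ⇒ 1.11
d₂ = d₁ − σ√T = 1.1064 − 0.1900 = 0.9164 ⇒ 0.92
Risk-neutral Pr[S_T < K] = N(−d₂) = N(-0.92) = 0.1788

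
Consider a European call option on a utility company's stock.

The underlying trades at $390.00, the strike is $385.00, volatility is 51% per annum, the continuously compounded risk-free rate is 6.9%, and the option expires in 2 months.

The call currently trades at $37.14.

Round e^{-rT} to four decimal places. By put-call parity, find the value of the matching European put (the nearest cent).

$27.75

e^(−rT) = e^(−0.069·0.1667) = 0.9886
Put-call parity: C − P = S − K·e^(−rT) = 390 − 385·0.9886 = 390 − 380.6110 = 9.3890
P = C − (C − P) = 37.14 − (9.3890) = 27.7510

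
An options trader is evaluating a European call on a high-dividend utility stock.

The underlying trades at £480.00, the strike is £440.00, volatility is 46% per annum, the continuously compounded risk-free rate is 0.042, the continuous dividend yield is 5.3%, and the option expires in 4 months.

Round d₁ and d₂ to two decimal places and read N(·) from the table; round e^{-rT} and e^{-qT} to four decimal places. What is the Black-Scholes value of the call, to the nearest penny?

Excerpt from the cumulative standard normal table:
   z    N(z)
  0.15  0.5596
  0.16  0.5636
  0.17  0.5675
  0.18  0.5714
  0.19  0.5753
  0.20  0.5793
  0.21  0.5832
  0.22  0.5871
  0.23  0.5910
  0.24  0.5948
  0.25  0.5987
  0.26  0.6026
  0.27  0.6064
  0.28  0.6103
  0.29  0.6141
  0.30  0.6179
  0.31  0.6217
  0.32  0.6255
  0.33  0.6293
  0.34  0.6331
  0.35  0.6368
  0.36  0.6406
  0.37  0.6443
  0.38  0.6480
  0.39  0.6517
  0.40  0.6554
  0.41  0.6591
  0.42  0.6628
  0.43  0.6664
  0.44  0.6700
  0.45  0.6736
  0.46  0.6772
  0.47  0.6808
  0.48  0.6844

£69.75

σ√T = 0.46 × 0.5774 = 0.2656
d₁ = [ln(480/440) + (0.042 − 0.053 + 0.46²/2)·0.3333] / 0.2656 = [0.0870 + 0.0316] / 0.2656 = 0.4466 ⇒ 0.45
d₂ = d₁ − σ√T = 0.4466 − 0.2656 = 0.1810 ⇒ 0.18
exp(−qT) = exp(−0.053·0.3333) = 0.9825;  exp(−rT) = exp(−0.042·0.3333) = 0.9861
N(d₁) = N(0.45) = 0.6736;  N(d₂) = N(0.18) = 0.5714
C = 480·0.9825·0.6736 − 440·0.9861·0.5714 = 317.6698 − 247.9213 = 69.7484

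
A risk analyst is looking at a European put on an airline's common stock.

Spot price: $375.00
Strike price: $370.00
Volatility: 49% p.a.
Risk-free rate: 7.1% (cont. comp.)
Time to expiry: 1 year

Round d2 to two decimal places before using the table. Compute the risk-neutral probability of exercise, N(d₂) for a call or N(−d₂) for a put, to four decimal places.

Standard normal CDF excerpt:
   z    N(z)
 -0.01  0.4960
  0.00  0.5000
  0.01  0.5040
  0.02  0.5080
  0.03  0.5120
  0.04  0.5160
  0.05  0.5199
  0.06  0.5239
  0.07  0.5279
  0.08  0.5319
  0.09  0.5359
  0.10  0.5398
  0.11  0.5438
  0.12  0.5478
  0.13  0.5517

0.5279

σ√T = 0.49·√1 = 0.4900
ln(S/K) + (r + σ²/2)T = ln(375/370) + (0.071 + 0.49²/2)·1 = 0.0134 + 0.1910 = 0.2045
d₁ = 0.2045 / 0.4900 = 0.4173 ⇒ 0.42
d₂ = d₁ − σ√T = 0.4173 − 0.4900 = -0.0727 ⇒ -0.07
Risk-neutral Pr[S_T < K] = N(−d₂) = N(0.07) = 0.5279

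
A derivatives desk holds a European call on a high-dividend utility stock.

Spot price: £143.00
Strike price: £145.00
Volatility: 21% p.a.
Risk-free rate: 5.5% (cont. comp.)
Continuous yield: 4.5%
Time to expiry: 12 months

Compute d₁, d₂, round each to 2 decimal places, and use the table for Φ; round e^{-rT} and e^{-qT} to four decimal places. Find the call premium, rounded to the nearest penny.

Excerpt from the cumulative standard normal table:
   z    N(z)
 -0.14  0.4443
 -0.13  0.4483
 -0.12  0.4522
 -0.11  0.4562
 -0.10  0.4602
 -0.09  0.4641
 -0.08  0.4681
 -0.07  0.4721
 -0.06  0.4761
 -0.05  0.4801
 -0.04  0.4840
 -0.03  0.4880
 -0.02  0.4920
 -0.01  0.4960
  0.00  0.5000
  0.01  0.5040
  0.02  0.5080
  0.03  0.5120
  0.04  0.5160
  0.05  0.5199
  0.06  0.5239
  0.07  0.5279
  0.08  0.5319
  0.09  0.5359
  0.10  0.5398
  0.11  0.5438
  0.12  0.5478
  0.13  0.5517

£11.20

σ√T = 0.21 × 1.0000 = 0.2100
d₁ = [ln(143/145) + (0.055 − 0.045 + ½·0.21²)·1] / (σ√T) = (-0.0139 + 0.0320) / 0.2100 = 0.0865 ≈ 0.09
d₂ = 0.0865 − 0.2100 = -0.1235 ≈ -0.12
exp(−qT) = exp(−0.045·1) = 0.9560;  exp(−rT) = exp(−0.055·1) = 0.9465
C = 143·0.9560·N(0.09) − 145·0.9465·N(-0.12) = 143·0.9560·0.5359 − 145·0.9465·0.4522 = 73.2618 − 62.0611 = 11.2008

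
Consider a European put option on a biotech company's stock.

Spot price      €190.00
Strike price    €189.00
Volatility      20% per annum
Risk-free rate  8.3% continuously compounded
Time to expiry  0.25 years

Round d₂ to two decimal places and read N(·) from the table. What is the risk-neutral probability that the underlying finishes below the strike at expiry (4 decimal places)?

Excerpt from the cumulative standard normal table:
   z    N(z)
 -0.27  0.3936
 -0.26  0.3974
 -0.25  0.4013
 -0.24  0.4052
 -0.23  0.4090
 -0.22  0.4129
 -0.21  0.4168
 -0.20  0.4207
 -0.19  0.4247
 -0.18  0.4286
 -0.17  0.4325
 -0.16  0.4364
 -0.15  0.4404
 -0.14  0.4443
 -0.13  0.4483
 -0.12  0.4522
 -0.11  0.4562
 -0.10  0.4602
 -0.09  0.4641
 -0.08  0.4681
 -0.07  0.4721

0.4168

σ√T = 0.2·√0.25 = 0.1000
d₁ = [ln(190/189) + (0.083 + 0.2²/2)·0.25] / 0.1000 = [0.0053 + 0.0258] / 0.1000 = 0.3103 ⇒ 0.31
d₂ = d₁ − σ√T = 0.3103 − 0.1000 = 0.2103 ⇒ 0.21
Risk-neutral Pr[S_T < K] = N(−d₂) = N(-0.21) = 0.4168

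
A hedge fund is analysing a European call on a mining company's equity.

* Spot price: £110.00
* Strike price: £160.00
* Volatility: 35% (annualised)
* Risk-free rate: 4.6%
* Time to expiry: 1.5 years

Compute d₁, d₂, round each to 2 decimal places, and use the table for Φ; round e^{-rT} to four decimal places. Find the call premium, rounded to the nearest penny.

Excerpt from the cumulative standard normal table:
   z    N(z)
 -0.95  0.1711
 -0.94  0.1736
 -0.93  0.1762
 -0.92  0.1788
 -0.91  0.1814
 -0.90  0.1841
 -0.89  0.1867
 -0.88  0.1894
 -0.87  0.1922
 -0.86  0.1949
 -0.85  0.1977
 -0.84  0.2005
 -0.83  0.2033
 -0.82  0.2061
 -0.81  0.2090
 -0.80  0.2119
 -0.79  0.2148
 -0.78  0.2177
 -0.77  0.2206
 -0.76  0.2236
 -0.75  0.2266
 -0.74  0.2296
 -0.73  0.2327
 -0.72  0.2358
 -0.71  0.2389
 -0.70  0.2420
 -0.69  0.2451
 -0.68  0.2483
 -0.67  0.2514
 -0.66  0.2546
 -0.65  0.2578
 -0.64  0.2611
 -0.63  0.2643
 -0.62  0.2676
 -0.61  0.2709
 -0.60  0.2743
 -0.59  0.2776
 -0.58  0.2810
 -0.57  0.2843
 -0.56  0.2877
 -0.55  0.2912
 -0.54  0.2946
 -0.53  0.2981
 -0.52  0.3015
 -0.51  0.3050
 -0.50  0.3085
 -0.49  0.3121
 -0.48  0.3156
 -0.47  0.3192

σ√T = 0.35 × 1.2247 = 0.4287
d₁ = [ln(110/160) + (0.046 + 0.35²/2)·1.5] / 0.4287 = [-0.3747 + 0.1609] / 0.4287 = -0.4988 ⇒ -0.50
d₂ = d₁ − σ√T = -0.4988 − 0.4287 = -0.9275 ⇒ -0.93
exp(−rT) = exp(−0.046·1.5) = 0.9333
N(d₁) = N(-0.50) = 0.3085;  N(d₂) = N(-0.93) = 0.1762
C = 110·0.3085 − 160·0.9333·0.1762 = 33.9350 − 26.3116 = 7.6234

£7.62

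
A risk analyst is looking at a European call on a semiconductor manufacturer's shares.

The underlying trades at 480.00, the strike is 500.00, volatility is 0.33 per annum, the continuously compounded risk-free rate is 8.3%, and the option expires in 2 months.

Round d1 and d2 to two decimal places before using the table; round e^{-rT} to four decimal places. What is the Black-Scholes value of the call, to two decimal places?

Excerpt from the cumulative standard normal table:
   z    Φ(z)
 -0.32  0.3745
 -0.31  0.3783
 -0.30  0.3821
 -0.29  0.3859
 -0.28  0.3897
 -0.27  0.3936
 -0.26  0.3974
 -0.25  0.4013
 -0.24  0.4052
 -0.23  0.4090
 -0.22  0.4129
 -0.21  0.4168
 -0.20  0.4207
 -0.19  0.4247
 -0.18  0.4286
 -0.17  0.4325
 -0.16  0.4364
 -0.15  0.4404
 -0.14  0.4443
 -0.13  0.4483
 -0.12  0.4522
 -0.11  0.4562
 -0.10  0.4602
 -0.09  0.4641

21.08

T = 0.1667;  σ√T = 0.1347
d₁ = [ln(480/500) + (0.083 + ½·0.33²)·0.1667] / (σ√T) = (-0.0408 + 0.0229) / 0.1347 = -0.1330 which rounds to -0.13
d₂ = -0.1330 − 0.1347 = -0.2677 which rounds to -0.27
e^(−rT) = e^(−0.083·0.1667) = 0.9863
N(d₁) = N(-0.13) = 0.4483;  N(d₂) = N(-0.27) = 0.3936
C = 480·0.4483 − 500·0.9863·0.3936 = 215.1840 − 194.1038 = 21.0802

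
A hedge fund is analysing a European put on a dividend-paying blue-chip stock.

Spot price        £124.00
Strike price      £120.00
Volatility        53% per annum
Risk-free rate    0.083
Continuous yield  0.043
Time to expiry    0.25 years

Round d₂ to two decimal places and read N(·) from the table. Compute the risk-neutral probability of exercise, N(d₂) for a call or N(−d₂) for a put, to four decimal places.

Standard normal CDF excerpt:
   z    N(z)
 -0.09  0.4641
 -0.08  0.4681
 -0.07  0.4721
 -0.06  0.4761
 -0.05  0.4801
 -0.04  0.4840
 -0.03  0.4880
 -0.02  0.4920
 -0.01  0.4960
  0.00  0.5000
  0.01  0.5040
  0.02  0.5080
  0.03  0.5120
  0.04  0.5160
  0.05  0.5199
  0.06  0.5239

0.4880

T = 0.25;  σ√T = 0.2650
d₁ = [ln(124/120) + (0.083 − 0.043 + 0.53²/2)·0.25] / 0.2650 = [0.0328 + 0.0451] / 0.2650 = 0.2940 → 0.29
d₂ = d₁ − σ√T = 0.2940 − 0.2650 = 0.0290 → 0.03
Risk-neutral Pr[S_T < K] = N(−d₂) = N(-0.03) = 0.4880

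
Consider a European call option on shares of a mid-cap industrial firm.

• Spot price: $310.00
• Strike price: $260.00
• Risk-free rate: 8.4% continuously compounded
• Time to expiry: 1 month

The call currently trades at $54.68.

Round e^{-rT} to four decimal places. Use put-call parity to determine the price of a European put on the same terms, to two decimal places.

e^(−rT) = e^(−0.084·0.08333) = 0.9930
Put-call parity: C − P = S − K·e^(−rT) = 310 − 260·0.9930 = 310 − 258.1800 = 51.8200
P = C − (C − P) = 54.68 − (51.8200) = 2.8600

$2.86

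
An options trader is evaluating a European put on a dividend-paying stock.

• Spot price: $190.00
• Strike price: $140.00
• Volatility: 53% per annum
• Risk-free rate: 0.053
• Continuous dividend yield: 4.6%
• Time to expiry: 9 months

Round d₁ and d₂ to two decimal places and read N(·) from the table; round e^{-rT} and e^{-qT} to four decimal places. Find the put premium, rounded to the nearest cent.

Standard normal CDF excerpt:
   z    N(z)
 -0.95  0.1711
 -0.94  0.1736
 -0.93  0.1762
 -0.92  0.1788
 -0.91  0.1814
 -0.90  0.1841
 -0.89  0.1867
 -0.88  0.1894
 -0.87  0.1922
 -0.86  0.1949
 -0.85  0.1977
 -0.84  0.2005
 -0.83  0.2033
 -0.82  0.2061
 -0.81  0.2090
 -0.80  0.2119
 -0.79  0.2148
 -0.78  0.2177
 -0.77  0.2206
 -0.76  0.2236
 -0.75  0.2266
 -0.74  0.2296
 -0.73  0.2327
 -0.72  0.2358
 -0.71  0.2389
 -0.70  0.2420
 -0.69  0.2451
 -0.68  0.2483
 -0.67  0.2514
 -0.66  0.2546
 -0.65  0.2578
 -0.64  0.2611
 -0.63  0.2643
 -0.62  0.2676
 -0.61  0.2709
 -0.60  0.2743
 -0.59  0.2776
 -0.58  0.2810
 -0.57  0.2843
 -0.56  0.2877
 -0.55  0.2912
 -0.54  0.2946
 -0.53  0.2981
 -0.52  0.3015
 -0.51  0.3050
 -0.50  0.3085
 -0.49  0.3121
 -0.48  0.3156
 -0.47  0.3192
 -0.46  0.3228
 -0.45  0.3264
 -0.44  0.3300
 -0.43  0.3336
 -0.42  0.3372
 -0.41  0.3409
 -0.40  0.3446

T = 0.75;  σ√T = 0.4590
d₁ = [ln(190/140) + (0.053 − 0.046 + 0.53²/2)·0.75] / 0.4590 = [0.3054 + 0.1106] / 0.4590 = 0.9063 ⇒ 0.91
d₂ = d₁ − σ√T = 0.9063 − 0.4590 = 0.4473 ⇒ 0.45
exp(−qT) = exp(−0.046·0.75) = 0.9661;  exp(−rT) = exp(−0.053·0.75) = 0.9610
N(−d₂) = N(-0.45) = 0.3264;  N(−d₁) = N(-0.91) = 0.1814
P = 140·0.9610·0.3264 − 190·0.9661·0.1814 = 43.9139 − 33.2976 = 10.6163

$10.62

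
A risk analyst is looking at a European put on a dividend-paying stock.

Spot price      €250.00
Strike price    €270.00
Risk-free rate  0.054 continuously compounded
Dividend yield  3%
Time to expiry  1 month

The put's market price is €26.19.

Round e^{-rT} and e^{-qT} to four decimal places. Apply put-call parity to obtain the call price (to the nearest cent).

€6.78

e^(−qT) = e^(−0.03·0.08333) = 0.9975;  e^(−rT) = e^(−0.054·0.08333) = 0.9955
Put-call parity: C − P = S·e^(−qT) − K·e^(−rT) = 250·0.9975 − 270·0.9955 = 249.3750 − 268.7850 = -19.4100
C = P + (C − P) = 26.19 + (-19.4100) = 6.7800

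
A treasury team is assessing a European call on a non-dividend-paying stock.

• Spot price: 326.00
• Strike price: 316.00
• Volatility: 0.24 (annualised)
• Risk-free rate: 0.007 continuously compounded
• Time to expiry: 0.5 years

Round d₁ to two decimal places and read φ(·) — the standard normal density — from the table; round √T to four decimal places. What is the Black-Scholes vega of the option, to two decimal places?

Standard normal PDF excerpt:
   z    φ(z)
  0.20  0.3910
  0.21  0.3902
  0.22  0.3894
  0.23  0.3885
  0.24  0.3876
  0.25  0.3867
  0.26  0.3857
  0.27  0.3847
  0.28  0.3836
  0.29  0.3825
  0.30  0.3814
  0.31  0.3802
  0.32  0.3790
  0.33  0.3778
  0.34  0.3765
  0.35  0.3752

88.17

σ√T = 0.24·√0.5 = 0.1697
d₁ = [ln(326/316) + (0.007 + 0.24²/2)·0.5] / 0.1697 = [0.0312 + 0.0179] / 0.1697 = 0.2891 ≈ 0.29
√T = √0.5 = 0.7071
φ(d₁) = φ(0.29) = 0.3825
vega = S·φ(d₁)·√T = 326·0.3825·0.7071 = 88.1718
(Vega is the same for a European call and put with the same parameters.)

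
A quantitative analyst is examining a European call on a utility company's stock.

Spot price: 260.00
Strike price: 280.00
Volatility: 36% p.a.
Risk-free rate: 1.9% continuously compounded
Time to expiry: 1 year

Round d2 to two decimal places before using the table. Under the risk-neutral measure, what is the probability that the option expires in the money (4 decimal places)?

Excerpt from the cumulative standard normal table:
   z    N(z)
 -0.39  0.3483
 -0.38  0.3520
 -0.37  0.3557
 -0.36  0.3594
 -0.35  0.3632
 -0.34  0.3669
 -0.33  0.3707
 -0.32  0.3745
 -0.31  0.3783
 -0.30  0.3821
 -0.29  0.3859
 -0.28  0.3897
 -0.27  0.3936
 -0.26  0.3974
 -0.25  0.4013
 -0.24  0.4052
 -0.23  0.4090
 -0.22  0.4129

σ√T = 0.36·√1 = 0.3600
d₁ = [ln(260/280) + (0.019 + ½·0.36²)·1] / (σ√T) = (-0.0741 + 0.0838) / 0.3600 = 0.0269 → 0.03
d₂ = 0.0269 − 0.3600 = -0.3331 → -0.33
Risk-neutral Pr[S_T > K] = N(d₂) = N(-0.33) = 0.3707

0.3707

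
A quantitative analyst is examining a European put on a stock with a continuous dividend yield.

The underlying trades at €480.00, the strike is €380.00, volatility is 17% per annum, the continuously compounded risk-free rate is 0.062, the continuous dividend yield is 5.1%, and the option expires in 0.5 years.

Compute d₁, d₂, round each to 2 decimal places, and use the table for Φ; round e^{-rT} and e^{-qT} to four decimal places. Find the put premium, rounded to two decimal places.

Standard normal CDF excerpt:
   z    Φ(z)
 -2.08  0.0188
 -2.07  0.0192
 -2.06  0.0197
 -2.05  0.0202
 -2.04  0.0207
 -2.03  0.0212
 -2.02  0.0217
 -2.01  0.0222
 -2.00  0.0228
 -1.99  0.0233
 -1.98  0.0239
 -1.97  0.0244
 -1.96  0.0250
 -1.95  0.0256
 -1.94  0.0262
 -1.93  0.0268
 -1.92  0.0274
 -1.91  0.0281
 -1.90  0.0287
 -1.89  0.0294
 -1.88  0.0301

T = 0.5;  σ√T = 0.1202
d₁ = [ln(480/380) + (0.062 − 0.051 + 0.17²/2)·0.5] / 0.1202 = [0.2336 + 0.0127] / 0.1202 = 2.0493 ≈ 2.05
d₂ = d₁ − σ√T = 2.0493 − 0.1202 = 1.9291 ≈ 1.93
exp(−qT) = exp(−0.051·0.5) = 0.9748;  exp(−rT) = exp(−0.062·0.5) = 0.9695
P = 380·0.9695·N(-1.93) − 480·0.9748·N(-2.05) = 380·0.9695·0.0268 − 480·0.9748·0.0202 = 9.8734 − 9.4517 = 0.4217

€0.42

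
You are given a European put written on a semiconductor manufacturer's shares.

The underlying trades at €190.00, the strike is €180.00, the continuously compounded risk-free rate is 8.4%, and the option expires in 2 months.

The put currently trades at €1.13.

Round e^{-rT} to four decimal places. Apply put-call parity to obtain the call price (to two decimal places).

€13.63

exp(−rT) = exp(−0.084·0.1667) = 0.9861
Put-call parity: C − P = S − K·e^(−rT) = 190 − 180·0.9861 = 190 − 177.4980 = 12.5020
C = P + (C − P) = 1.13 + (12.5020) = 13.6320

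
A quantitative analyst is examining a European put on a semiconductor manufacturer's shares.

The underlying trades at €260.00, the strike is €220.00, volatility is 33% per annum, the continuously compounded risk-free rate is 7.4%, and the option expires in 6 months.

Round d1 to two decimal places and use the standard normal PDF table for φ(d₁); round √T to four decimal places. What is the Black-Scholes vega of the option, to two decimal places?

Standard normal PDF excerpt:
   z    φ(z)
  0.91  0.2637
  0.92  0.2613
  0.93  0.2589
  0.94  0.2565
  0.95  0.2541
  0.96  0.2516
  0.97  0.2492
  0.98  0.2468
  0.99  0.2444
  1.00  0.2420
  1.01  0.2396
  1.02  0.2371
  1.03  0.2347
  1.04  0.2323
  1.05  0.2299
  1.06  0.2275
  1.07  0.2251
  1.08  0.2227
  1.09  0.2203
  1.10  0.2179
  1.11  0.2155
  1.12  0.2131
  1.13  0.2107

σ√T = 0.33 × 0.7071 = 0.2333
d₁ = [ln(260/220) + (0.074 + ½·0.33²)·0.5] / (σ√T) = (0.1671 + 0.0642) / 0.2333 = 0.9911 ⇒ 0.99
√T = √0.5 = 0.7071
φ(d₁) = φ(0.99) = 0.2444
vega = S·φ(d₁)·√T = 260·0.2444·0.7071 = 44.9320

44.93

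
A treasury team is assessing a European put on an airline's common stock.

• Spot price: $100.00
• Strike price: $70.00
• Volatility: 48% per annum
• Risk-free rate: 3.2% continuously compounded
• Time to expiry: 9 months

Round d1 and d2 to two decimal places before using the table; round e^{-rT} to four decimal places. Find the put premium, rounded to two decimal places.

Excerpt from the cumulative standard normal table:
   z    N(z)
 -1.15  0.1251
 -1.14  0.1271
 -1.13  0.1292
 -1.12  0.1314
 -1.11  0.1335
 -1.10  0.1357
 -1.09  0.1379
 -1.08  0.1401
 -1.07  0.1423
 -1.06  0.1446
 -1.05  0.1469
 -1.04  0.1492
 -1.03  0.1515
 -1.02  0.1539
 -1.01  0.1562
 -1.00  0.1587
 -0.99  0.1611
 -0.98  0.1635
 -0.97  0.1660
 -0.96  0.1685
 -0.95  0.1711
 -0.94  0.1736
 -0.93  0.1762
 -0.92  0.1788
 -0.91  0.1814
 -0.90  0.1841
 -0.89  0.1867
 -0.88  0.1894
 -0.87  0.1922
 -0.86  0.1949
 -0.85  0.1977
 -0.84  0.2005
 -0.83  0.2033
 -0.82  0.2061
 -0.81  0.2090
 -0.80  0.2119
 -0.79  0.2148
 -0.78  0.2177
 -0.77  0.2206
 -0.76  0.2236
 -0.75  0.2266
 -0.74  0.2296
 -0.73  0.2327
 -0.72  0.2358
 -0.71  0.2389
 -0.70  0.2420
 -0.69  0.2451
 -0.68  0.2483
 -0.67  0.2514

$3.19

σ√T = 0.48 × 0.8660 = 0.4157
d₁ = [ln(100/70) + (0.032 + ½·0.48²)·0.75] / (σ√T) = (0.3567 + 0.1104) / 0.4157 = 1.1236 which rounds to 1.12
d₂ = 1.1236 − 0.4157 = 0.7079 which rounds to 0.71
exp(−rT) = exp(−0.032·0.75) = 0.9763
N(−d₂) = N(-0.71) = 0.2389;  N(−d₁) = N(-1.12) = 0.1314
P = 70·0.9763·0.2389 − 100·0.1314 = 16.3267 − 13.1400 = 3.1867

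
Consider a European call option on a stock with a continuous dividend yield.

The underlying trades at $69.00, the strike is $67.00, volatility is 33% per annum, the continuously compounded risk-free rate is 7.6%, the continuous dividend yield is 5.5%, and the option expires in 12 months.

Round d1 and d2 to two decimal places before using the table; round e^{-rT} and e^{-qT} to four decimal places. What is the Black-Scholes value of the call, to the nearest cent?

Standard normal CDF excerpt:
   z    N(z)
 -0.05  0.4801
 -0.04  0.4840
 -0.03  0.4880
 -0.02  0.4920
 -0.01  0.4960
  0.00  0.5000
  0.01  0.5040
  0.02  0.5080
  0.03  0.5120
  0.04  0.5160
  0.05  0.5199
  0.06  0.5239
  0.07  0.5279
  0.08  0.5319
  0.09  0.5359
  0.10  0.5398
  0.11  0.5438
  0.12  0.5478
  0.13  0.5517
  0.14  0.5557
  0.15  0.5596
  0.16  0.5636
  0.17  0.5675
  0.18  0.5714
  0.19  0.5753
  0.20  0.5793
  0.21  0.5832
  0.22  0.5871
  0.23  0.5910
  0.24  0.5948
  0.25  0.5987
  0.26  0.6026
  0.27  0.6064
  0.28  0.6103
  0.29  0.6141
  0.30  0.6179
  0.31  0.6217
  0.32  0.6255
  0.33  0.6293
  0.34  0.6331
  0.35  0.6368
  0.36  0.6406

T = 1;  σ√T = 0.3300
ln(S/K) + (r − q + σ²/2)T = ln(69/67) + (0.076 − 0.055 + 0.33²/2)·1 = 0.0294 + 0.0755 = 0.1049
d₁ = 0.1049 / 0.3300 = 0.3178 → 0.32
d₂ = d₁ − σ√T = 0.3178 − 0.3300 = -0.0122 → -0.01
e^(−qT) = e^(−0.055·1) = 0.9465;  e^(−rT) = e^(−0.076·1) = 0.9268
N(d₁) = N(0.32) = 0.6255;  N(d₂) = N(-0.01) = 0.4960
C = 69·0.9465·0.6255 − 67·0.9268·0.4960 = 40.8505 − 30.7994 = 10.0510

$10.05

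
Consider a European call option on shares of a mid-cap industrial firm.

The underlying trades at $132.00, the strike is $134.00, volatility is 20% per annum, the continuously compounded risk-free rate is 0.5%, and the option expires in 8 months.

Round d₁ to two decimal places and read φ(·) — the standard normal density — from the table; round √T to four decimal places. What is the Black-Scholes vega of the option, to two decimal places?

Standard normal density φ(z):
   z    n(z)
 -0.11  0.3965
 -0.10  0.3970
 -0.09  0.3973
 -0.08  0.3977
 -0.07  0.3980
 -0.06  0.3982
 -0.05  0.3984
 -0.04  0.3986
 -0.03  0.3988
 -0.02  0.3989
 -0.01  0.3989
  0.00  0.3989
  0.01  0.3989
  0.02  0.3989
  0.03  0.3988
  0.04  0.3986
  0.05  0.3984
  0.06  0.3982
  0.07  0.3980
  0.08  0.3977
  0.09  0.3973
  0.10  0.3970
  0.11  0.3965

σ√T = 0.2 × 0.8165 = 0.1633
d₁ = [ln(132/134) + (0.005 + ½·0.2²)·0.6667] / (σ√T) = (-0.0150 + 0.0167) / 0.1633 = 0.0100 → 0.01
√T = √0.6667 = 0.8165
φ(d₁) = φ(0.01) = 0.3989
vega = S·φ(d₁)·√T = 132·0.3989·0.8165 = 42.9926

42.99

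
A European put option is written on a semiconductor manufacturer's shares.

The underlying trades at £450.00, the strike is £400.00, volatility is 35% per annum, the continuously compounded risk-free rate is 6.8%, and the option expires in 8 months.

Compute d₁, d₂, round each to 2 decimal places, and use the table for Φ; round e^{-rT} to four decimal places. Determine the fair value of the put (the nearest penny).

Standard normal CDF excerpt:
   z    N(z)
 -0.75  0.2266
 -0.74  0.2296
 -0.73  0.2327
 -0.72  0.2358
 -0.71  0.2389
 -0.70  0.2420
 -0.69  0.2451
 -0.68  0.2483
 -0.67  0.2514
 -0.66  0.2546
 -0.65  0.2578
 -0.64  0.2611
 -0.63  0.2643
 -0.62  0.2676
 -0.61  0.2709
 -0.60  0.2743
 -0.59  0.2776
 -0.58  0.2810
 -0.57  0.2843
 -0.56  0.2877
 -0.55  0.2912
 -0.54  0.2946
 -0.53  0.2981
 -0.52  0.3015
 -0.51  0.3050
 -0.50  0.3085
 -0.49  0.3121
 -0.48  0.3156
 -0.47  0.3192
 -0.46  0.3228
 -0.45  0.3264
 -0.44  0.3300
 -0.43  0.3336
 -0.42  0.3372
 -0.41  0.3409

σ√T = 0.35 × 0.8165 = 0.2858
ln(S/K) + (r + σ²/2)T = ln(450/400) + (0.068 + 0.35²/2)·0.6667 = 0.1178 + 0.0862 = 0.2039
d₁ = 0.2039 / 0.2858 = 0.7137 ≈ 0.71
d₂ = d₁ − σ√T = 0.7137 − 0.2858 = 0.4279 ≈ 0.43
exp(−rT) = exp(−0.068·0.6667) = 0.9557
P = 400·0.9557·N(-0.43) − 450·N(-0.71) = 400·0.9557·0.3336 − 450·0.2389 = 127.5286 − 107.5050 = 20.0236

£20.02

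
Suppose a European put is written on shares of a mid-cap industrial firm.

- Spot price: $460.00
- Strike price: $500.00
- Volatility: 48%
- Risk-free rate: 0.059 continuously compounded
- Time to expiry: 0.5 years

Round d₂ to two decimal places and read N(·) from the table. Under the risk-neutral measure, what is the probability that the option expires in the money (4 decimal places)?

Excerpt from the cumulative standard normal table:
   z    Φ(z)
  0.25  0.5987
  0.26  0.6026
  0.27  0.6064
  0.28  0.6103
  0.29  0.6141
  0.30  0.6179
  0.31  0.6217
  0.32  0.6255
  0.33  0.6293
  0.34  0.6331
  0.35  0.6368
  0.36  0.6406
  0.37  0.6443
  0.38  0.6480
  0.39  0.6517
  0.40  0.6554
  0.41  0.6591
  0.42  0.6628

0.6293

σ√T = 0.48 × 0.7071 = 0.3394
d₁ = [ln(460/500) + (0.059 + 0.48²/2)·0.5] / 0.3394 = [-0.0834 + 0.0871] / 0.3394 = 0.0110 ≈ 0.01
d₂ = d₁ − σ√T = 0.0110 − 0.3394 = -0.3285 ≈ -0.33
Risk-neutral Pr[S_T < K] = N(−d₂) = N(0.33) = 0.6293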